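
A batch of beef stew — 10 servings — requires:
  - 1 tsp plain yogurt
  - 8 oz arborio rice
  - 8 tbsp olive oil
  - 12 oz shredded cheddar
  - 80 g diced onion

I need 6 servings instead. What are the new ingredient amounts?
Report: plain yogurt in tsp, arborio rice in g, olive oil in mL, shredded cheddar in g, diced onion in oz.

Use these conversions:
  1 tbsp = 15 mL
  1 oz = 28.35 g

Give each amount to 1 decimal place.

plain yogurt: 0.6 tsp; arborio rice: 136.1 g; olive oil: 72.0 mL; shredded cheddar: 204.1 g; diced onion: 1.7 oz

Scaling factor: 6/10 = 3/5 = 0.6.
plain yogurt: 1 tsp × 3/5 = 0.6 tsp
arborio rice: 8 oz × 3/5 × 28.35 g/oz ≈ 136.1 g
olive oil: 8 tbsp × 3/5 × 15 mL/tbsp = 72.0 mL
shredded cheddar: 12 oz × 3/5 × 28.35 g/oz ≈ 204.1 g
diced onion: 80 g × 3/5 ÷ 28.35 g/oz ≈ 1.7 oz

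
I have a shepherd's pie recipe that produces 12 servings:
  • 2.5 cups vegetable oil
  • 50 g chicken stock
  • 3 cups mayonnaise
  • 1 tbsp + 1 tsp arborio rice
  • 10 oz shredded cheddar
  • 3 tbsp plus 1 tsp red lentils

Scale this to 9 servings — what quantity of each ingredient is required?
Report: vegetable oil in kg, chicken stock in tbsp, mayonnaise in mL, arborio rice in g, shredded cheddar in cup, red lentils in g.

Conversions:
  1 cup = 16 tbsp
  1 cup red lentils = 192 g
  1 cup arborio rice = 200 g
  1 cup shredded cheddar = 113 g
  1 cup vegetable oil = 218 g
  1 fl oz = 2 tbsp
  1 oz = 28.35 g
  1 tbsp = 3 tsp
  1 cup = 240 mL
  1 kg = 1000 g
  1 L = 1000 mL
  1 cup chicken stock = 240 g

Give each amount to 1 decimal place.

Scaling factor: 9/12 = 3/4 = 0.75.
vegetable oil: 2.5 cup × 3/4 × 218 g/cup ÷ 1000 g/kg ≈ 0.4 kg
chicken stock: 50 g × 3/4 ÷ 240 g/cup × 16 tbsp/cup = 2.5 tbsp
mayonnaise: 3 cup × 3/4 × 240 mL/cup = 540.0 mL
arborio rice: (1 tbsp + 1 tsp = 4/3 tbsp) × 3/4 ÷ 16 tbsp/cup × 200 g/cup = 12.5 g
shredded cheddar: 10 oz × 3/4 × 28.35 g/oz ÷ 113 g/cup ≈ 1.9 cup
red lentils: (3 tbsp + 1 tsp = 10/3 tbsp) × 3/4 ÷ 16 tbsp/cup × 192 g/cup = 30.0 g

vegetable oil: 0.4 kg; chicken stock: 2.5 tbsp; mayonnaise: 540.0 mL; arborio rice: 12.5 g; shredded cheddar: 1.9 cup; red lentils: 30.0 g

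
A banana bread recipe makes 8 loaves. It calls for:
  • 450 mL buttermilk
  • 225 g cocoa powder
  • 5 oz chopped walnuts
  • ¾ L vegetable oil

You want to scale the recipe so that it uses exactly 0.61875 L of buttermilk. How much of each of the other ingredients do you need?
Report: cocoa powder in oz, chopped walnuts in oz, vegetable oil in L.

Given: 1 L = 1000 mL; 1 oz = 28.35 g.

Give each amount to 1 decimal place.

cocoa powder: 10.9 oz; chopped walnuts: 6.9 oz; vegetable oil: 1.0 L

The original recipe has 0.45 L of buttermilk, so the scaling factor is 0.61875 ÷ 0.45 = 11/8 = 1.375.
cocoa powder: 225 g × 11/8 ÷ 28.35 g/oz ≈ 10.9 oz
chopped walnuts: 5 oz × 11/8 ≈ 6.9 oz
vegetable oil: 0.75 L × 11/8 ≈ 1.0 L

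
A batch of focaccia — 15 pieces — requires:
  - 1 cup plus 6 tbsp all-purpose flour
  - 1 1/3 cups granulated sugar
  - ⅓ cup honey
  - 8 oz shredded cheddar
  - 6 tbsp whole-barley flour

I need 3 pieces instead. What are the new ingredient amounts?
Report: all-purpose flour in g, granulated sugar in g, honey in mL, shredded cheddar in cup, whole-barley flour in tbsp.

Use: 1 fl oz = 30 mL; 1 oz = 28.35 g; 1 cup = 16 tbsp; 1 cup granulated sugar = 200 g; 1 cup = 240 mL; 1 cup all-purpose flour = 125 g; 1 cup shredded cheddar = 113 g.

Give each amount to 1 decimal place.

all-purpose flour: 34.4 g; granulated sugar: 53.3 g; honey: 16.0 mL; shredded cheddar: 0.4 cup; whole-barley flour: 1.2 tbsp

Scaling factor: 3/15 = 1/5 = 0.2.
all-purpose flour: (1 cup + 6 tbsp = 1.375 cup) × 1/5 × 125 g/cup ≈ 34.4 g
granulated sugar: 4/3 cup × 1/5 × 200 g/cup ≈ 53.3 g
honey: 1/3 cup × 1/5 × 240 mL/cup = 16.0 mL
shredded cheddar: 8 oz × 1/5 × 28.35 g/oz ÷ 113 g/cup ≈ 0.4 cup
whole-barley flour: 6 tbsp × 1/5 = 1.2 tbsp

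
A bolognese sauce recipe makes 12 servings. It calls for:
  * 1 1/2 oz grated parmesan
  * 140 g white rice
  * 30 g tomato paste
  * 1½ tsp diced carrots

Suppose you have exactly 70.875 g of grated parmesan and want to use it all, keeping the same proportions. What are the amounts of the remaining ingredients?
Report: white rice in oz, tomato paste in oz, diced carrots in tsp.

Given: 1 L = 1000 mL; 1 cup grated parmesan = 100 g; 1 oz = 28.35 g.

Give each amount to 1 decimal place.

white rice: 8.2 oz; tomato paste: 1.8 oz; diced carrots: 2.5 tsp

The original recipe has 42.525 g of grated parmesan, so the scaling factor is 70.875 ÷ 42.525 = 5/3.
white rice: 140 g × 5/3 ÷ 28.35 g/oz ≈ 8.2 oz
tomato paste: 30 g × 5/3 ÷ 28.35 g/oz ≈ 1.8 oz
diced carrots: 1.5 tsp × 5/3 = 2.5 tsp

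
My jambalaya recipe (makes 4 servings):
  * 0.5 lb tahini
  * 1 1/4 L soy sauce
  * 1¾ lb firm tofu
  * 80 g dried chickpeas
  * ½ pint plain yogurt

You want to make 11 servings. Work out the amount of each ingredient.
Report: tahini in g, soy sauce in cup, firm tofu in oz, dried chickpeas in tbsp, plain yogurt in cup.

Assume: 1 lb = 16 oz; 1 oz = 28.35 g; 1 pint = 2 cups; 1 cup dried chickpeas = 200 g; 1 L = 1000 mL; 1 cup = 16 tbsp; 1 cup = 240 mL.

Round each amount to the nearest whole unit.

tahini: 624 g; soy sauce: 14 cup; firm tofu: 77 oz; dried chickpeas: 18 tbsp; plain yogurt: 3 cup

Scaling factor: 11/4 = 2.75.
tahini: 0.5 lb × 11/4 × 16 oz/lb × 28.35 g/oz ≈ 624 g
soy sauce: 1.25 L × 11/4 × 1000 mL/L ÷ 240 mL/cup ≈ 14 cup
firm tofu: 1.75 lb × 11/4 × 16 oz/lb = 77 oz
dried chickpeas: 80 g × 11/4 ÷ 200 g/cup × 16 tbsp/cup ≈ 18 tbsp
plain yogurt: 0.5 pint × 11/4 × 2 cup/pint ≈ 3 cup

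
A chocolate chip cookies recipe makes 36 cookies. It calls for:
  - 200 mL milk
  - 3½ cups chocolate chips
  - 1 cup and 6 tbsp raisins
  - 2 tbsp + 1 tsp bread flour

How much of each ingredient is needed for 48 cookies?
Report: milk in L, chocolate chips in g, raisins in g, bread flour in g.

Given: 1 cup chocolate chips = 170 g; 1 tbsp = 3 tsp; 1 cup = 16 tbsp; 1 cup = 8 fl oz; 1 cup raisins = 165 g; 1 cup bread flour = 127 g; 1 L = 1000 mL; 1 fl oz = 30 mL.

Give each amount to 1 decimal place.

milk: 0.3 L; chocolate chips: 793.3 g; raisins: 302.5 g; bread flour: 24.7 g

Scaling factor: 48/36 = 4/3.
milk: 200 mL × 4/3 ÷ 1000 mL/L ≈ 0.3 L
chocolate chips: 3.5 cup × 4/3 × 170 g/cup ≈ 793.3 g
raisins: (1 cup + 6 tbsp = 1.375 cup) × 4/3 × 165 g/cup = 302.5 g
bread flour: (2 tbsp + 1 tsp = 7/3 tbsp) × 4/3 ÷ 16 tbsp/cup × 127 g/cup ≈ 24.7 g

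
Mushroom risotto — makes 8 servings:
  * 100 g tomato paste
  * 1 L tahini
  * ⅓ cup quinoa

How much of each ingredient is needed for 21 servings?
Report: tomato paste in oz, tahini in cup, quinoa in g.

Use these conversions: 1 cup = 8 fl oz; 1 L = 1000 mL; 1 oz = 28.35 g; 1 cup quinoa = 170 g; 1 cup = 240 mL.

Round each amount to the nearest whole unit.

Scaling factor: 21/8 = 2.625.
tomato paste: 100 g × 21/8 ÷ 28.35 g/oz ≈ 9 oz
tahini: 1 L × 21/8 × 1000 mL/L ÷ 240 mL/cup ≈ 11 cup
quinoa: 1/3 cup × 21/8 × 170 g/cup ≈ 149 g

tomato paste: 9 oz; tahini: 11 cup; quinoa: 149 g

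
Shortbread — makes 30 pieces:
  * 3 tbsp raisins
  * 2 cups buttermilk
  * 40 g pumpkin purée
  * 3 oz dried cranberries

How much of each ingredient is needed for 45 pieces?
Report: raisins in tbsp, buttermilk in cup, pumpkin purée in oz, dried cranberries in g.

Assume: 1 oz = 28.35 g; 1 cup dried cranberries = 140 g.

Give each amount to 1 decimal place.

Scaling factor: 45/30 = 3/2 = 1.5.
raisins: 3 tbsp × 3/2 = 4.5 tbsp
buttermilk: 2 cup × 3/2 = 3.0 cup
pumpkin purée: 40 g × 3/2 ÷ 28.35 g/oz ≈ 2.1 oz
dried cranberries: 3 oz × 3/2 × 28.35 g/oz ≈ 127.6 g

raisins: 4.5 tbsp; buttermilk: 3.0 cup; pumpkin purée: 2.1 oz; dried cranberries: 127.6 g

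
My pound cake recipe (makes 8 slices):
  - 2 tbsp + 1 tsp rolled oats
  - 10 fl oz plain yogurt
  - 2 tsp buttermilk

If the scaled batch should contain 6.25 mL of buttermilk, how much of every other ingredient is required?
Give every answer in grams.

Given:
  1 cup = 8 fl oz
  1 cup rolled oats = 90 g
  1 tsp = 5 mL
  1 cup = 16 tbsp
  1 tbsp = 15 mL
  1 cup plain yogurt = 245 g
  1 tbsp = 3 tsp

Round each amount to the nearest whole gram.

The original recipe has 10 mL of buttermilk, so the scaling factor is 6.25 ÷ 10 = 5/8 = 0.625.
rolled oats: (2 tbsp + 1 tsp = 7/3 tbsp) × 5/8 ÷ 16 tbsp/cup × 90 g/cup ≈ 8 g
plain yogurt: 10 fl oz × 5/8 ÷ 8 fl oz/cup × 245 g/cup ≈ 191 g

rolled oats: 8 g; plain yogurt: 191 g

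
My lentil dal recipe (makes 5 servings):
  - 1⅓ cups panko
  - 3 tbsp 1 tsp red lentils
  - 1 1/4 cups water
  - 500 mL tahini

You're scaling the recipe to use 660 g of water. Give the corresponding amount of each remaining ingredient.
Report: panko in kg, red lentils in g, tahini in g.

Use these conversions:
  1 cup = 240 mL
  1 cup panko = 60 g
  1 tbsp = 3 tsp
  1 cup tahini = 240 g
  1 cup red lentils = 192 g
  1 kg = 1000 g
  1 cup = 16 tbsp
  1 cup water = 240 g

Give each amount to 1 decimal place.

panko: 0.2 kg; red lentils: 88.0 g; tahini: 1100.0 g

The original recipe has 300 g of water, so the scaling factor is 660 ÷ 300 = 11/5 = 2.2.
panko: 4/3 cup × 11/5 × 60 g/cup ÷ 1000 g/kg ≈ 0.2 kg
red lentils: (3 tbsp + 1 tsp = 10/3 tbsp) × 11/5 ÷ 16 tbsp/cup × 192 g/cup = 88.0 g
tahini: 500 mL × 11/5 ÷ 240 mL/cup × 240 g/cup = 1100.0 g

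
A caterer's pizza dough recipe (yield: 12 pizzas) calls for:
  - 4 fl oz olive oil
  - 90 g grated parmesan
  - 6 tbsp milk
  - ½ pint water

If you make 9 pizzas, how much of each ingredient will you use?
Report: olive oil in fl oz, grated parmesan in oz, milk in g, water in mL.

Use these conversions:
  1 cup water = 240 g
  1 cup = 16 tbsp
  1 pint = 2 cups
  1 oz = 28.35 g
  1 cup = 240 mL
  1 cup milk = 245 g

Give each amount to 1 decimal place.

Scaling factor: 9/12 = 3/4 = 0.75.
olive oil: 4 fl oz × 3/4 = 3.0 fl oz
grated parmesan: 90 g × 3/4 ÷ 28.35 g/oz ≈ 2.4 oz
milk: 6 tbsp × 3/4 ÷ 16 tbsp/cup × 245 g/cup ≈ 68.9 g
water: 0.5 pint × 3/4 × 2 cup/pint × 240 mL/cup = 180.0 mL

olive oil: 3.0 fl oz; grated parmesan: 2.4 oz; milk: 68.9 g; water: 180.0 mL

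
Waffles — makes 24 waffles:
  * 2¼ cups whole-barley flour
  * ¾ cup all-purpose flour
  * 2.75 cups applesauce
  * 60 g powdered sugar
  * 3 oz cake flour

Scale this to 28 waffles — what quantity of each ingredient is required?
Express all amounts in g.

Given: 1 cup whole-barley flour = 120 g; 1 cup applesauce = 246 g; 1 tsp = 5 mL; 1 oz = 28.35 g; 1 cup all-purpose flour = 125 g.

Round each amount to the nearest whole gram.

Scaling factor: 28/24 = 7/6.
whole-barley flour: 2.25 cup × 7/6 × 120 g/cup = 315 g
all-purpose flour: 0.75 cup × 7/6 × 125 g/cup ≈ 109 g
applesauce: 2.75 cup × 7/6 × 246 g/cup ≈ 789 g
powdered sugar: 60 g × 7/6 = 70 g
cake flour: 3 oz × 7/6 × 28.35 g/oz ≈ 99 g

whole-barley flour: 315 g; all-purpose flour: 109 g; applesauce: 789 g; powdered sugar: 70 g; cake flour: 99 g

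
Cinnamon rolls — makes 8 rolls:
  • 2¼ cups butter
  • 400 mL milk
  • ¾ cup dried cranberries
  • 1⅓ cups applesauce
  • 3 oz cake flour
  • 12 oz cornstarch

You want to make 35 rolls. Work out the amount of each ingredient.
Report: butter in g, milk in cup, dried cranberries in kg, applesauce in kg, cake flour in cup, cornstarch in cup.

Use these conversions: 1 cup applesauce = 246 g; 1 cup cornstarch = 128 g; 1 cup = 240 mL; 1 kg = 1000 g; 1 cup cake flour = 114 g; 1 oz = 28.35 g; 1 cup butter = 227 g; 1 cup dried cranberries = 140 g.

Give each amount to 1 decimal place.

Scaling factor: 35/8 = 4.375.
butter: 2.25 cup × 35/8 × 227 g/cup ≈ 2234.5 g
milk: 400 mL × 35/8 ÷ 240 mL/cup ≈ 7.3 cup
dried cranberries: 0.75 cup × 35/8 × 140 g/cup ÷ 1000 g/kg ≈ 0.5 kg
applesauce: 4/3 cup × 35/8 × 246 g/cup ÷ 1000 g/kg ≈ 1.4 kg
cake flour: 3 oz × 35/8 × 28.35 g/oz ÷ 114 g/cup ≈ 3.3 cup
cornstarch: 12 oz × 35/8 × 28.35 g/oz ÷ 128 g/cup ≈ 11.6 cup

butter: 2234.5 g; milk: 7.3 cup; dried cranberries: 0.5 kg; applesauce: 1.4 kg; cake flour: 3.3 cup; cornstarch: 11.6 cup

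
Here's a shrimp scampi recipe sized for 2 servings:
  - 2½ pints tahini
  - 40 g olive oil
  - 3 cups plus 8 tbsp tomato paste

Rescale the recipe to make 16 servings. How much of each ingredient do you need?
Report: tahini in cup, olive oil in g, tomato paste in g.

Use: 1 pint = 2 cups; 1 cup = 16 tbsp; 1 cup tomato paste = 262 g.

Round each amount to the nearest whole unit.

Scaling factor: 16/2 = 8.
tahini: 2.5 pint × 8 × 2 cup/pint = 40 cup
olive oil: 40 g × 8 = 320 g
tomato paste: (3 cup + 8 tbsp = 3.5 cup) × 8 × 262 g/cup = 7336 g

tahini: 40 cup; olive oil: 320 g; tomato paste: 7336 g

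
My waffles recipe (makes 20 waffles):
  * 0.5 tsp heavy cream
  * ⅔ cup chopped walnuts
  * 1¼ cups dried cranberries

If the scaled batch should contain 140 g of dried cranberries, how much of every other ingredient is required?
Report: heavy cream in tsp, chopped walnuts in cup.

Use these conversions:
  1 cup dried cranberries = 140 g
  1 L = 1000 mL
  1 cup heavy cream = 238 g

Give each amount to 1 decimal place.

heavy cream: 0.4 tsp; chopped walnuts: 0.5 cup

The original recipe has 175 g of dried cranberries, so the scaling factor is 140 ÷ 175 = 4/5 = 0.8.
heavy cream: 0.5 tsp × 4/5 = 0.4 tsp
chopped walnuts: 2/3 cup × 4/5 ≈ 0.5 cup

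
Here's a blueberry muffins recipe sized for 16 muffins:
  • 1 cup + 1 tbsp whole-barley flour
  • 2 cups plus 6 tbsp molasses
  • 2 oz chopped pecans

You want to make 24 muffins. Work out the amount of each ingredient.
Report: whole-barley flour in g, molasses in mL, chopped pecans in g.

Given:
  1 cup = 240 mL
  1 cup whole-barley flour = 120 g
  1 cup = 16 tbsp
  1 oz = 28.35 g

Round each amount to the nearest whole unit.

whole-barley flour: 191 g; molasses: 855 mL; chopped pecans: 85 g

Scaling factor: 24/16 = 3/2 = 1.5.
whole-barley flour: (1 cup + 1 tbsp = 1.0625 cup) × 3/2 × 120 g/cup ≈ 191 g
molasses: (2 cup + 6 tbsp = 2.375 cup) × 3/2 × 240 mL/cup = 855 mL
chopped pecans: 2 oz × 3/2 × 28.35 g/oz ≈ 85 g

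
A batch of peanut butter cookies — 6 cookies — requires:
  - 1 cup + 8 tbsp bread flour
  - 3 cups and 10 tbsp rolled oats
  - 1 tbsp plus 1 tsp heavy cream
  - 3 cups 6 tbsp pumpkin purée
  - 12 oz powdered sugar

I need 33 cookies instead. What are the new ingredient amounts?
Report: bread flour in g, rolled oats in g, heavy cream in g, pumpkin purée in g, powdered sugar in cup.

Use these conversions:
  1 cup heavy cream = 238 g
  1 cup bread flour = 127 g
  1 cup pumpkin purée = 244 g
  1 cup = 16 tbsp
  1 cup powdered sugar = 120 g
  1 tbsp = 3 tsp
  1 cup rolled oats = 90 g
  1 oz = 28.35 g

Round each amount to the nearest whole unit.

bread flour: 1048 g; rolled oats: 1794 g; heavy cream: 109 g; pumpkin purée: 4529 g; powdered sugar: 16 cup

Scaling factor: 33/6 = 11/2 = 5.5.
bread flour: (1 cup + 8 tbsp = 1.5 cup) × 11/2 × 127 g/cup ≈ 1048 g
rolled oats: (3 cup + 10 tbsp = 3.625 cup) × 11/2 × 90 g/cup ≈ 1794 g
heavy cream: (1 tbsp + 1 tsp = 4/3 tbsp) × 11/2 ÷ 16 tbsp/cup × 238 g/cup ≈ 109 g
pumpkin purée: (3 cup + 6 tbsp = 3.375 cup) × 11/2 × 244 g/cup ≈ 4529 g
powdered sugar: 12 oz × 11/2 × 28.35 g/oz ÷ 120 g/cup ≈ 16 cup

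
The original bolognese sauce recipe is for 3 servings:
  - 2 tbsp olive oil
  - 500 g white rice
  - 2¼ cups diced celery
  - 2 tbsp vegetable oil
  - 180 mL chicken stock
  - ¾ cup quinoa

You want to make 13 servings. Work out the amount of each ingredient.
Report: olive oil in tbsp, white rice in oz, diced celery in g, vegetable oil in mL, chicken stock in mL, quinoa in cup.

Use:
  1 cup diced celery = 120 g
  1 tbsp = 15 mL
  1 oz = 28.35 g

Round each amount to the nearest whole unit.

olive oil: 9 tbsp; white rice: 76 oz; diced celery: 1170 g; vegetable oil: 130 mL; chicken stock: 780 mL; quinoa: 3 cup

Scaling factor: 13/3.
olive oil: 2 tbsp × 13/3 ≈ 9 tbsp
white rice: 500 g × 13/3 ÷ 28.35 g/oz ≈ 76 oz
diced celery: 2.25 cup × 13/3 × 120 g/cup = 1170 g
vegetable oil: 2 tbsp × 13/3 × 15 mL/tbsp = 130 mL
chicken stock: 180 mL × 13/3 = 780 mL
quinoa: 0.75 cup × 13/3 ≈ 3 cup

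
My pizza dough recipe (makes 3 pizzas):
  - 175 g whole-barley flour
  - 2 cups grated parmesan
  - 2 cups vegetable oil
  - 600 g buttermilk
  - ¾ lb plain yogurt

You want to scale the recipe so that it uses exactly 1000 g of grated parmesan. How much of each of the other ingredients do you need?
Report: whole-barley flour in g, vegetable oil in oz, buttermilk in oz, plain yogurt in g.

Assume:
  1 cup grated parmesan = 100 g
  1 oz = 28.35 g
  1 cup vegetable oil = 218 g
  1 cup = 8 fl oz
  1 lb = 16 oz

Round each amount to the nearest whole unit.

The original recipe has 200 g of grated parmesan, so the scaling factor is 1000 ÷ 200 = 5.
whole-barley flour: 175 g × 5 = 875 g
vegetable oil: 2 cup × 5 × 218 g/cup ÷ 28.35 g/oz ≈ 77 oz
buttermilk: 600 g × 5 ÷ 28.35 g/oz ≈ 106 oz
plain yogurt: 0.75 lb × 5 × 16 oz/lb × 28.35 g/oz = 1701 g

whole-barley flour: 875 g; vegetable oil: 77 oz; buttermilk: 106 oz; plain yogurt: 1701 g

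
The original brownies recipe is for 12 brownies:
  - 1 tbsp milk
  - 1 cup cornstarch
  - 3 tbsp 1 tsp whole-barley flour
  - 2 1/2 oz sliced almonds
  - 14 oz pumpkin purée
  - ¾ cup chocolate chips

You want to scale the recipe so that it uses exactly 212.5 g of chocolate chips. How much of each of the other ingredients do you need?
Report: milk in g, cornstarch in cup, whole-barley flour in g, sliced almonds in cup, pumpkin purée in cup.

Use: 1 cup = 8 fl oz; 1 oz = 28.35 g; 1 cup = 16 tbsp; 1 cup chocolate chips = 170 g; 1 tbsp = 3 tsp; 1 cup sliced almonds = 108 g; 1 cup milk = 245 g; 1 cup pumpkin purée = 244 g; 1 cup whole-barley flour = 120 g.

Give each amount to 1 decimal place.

milk: 25.5 g; cornstarch: 1.7 cup; whole-barley flour: 41.7 g; sliced almonds: 1.1 cup; pumpkin purée: 2.7 cup

The original recipe has 127.5 g of chocolate chips, so the scaling factor is 212.5 ÷ 127.5 = 5/3.
milk: 1 tbsp × 5/3 ÷ 16 tbsp/cup × 245 g/cup ≈ 25.5 g
cornstarch: 1 cup × 5/3 ≈ 1.7 cup
whole-barley flour: (3 tbsp + 1 tsp = 10/3 tbsp) × 5/3 ÷ 16 tbsp/cup × 120 g/cup ≈ 41.7 g
sliced almonds: 2.5 oz × 5/3 × 28.35 g/oz ÷ 108 g/cup ≈ 1.1 cup
pumpkin purée: 14 oz × 5/3 × 28.35 g/oz ÷ 244 g/cup ≈ 2.7 cup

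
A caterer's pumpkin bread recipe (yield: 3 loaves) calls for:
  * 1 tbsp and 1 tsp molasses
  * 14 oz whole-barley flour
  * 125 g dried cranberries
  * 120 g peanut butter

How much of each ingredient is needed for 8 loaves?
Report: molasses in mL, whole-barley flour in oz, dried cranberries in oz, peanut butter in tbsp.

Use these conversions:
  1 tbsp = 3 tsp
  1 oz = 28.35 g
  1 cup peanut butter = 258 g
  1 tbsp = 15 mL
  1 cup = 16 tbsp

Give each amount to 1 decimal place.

molasses: 53.3 mL; whole-barley flour: 37.3 oz; dried cranberries: 11.8 oz; peanut butter: 19.8 tbsp

Scaling factor: 8/3.
molasses: (1 tbsp + 1 tsp = 4/3 tbsp) × 8/3 × 15 mL/tbsp ≈ 53.3 mL
whole-barley flour: 14 oz × 8/3 ≈ 37.3 oz
dried cranberries: 125 g × 8/3 ÷ 28.35 g/oz ≈ 11.8 oz
peanut butter: 120 g × 8/3 ÷ 258 g/cup × 16 tbsp/cup ≈ 19.8 tbsp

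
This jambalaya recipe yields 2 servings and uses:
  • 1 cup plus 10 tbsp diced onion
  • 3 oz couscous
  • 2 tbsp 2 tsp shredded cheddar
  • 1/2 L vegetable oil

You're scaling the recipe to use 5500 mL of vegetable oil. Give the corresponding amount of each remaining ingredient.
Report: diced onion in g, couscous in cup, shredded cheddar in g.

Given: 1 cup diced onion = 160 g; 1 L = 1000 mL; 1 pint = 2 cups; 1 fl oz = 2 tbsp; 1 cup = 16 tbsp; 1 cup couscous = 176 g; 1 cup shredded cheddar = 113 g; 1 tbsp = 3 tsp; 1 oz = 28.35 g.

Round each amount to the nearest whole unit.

diced onion: 2860 g; couscous: 5 cup; shredded cheddar: 207 g

The original recipe has 500 mL of vegetable oil, so the scaling factor is 5500 ÷ 500 = 11.
diced onion: (1 cup + 10 tbsp = 1.625 cup) × 11 × 160 g/cup = 2860 g
couscous: 3 oz × 11 × 28.35 g/oz ÷ 176 g/cup ≈ 5 cup
shredded cheddar: (2 tbsp + 2 tsp = 8/3 tbsp) × 11 ÷ 16 tbsp/cup × 113 g/cup ≈ 207 g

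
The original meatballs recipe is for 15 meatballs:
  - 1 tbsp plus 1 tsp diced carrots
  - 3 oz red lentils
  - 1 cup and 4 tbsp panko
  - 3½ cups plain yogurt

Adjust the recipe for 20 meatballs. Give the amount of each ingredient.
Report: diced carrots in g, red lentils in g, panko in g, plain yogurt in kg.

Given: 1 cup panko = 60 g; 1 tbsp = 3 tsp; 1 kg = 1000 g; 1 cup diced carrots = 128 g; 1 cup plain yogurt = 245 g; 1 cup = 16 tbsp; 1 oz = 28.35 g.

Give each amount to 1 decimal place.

diced carrots: 14.2 g; red lentils: 113.4 g; panko: 100.0 g; plain yogurt: 1.1 kg

Scaling factor: 20/15 = 4/3.
diced carrots: (1 tbsp + 1 tsp = 4/3 tbsp) × 4/3 ÷ 16 tbsp/cup × 128 g/cup ≈ 14.2 g
red lentils: 3 oz × 4/3 × 28.35 g/oz = 113.4 g
panko: (1 cup + 4 tbsp = 1.25 cup) × 4/3 × 60 g/cup = 100.0 g
plain yogurt: 3.5 cup × 4/3 × 245 g/cup ÷ 1000 g/kg ≈ 1.1 kg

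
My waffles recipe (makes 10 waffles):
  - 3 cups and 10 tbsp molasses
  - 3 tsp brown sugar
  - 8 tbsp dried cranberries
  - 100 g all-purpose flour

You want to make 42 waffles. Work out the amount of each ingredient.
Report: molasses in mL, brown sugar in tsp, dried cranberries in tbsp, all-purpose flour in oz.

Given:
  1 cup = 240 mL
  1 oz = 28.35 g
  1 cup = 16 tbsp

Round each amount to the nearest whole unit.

molasses: 3654 mL; brown sugar: 13 tsp; dried cranberries: 34 tbsp; all-purpose flour: 15 oz

Scaling factor: 42/10 = 21/5 = 4.2.
molasses: (3 cup + 10 tbsp = 3.625 cup) × 21/5 × 240 mL/cup = 3654 mL
brown sugar: 3 tsp × 21/5 ≈ 13 tsp
dried cranberries: 8 tbsp × 21/5 ≈ 34 tbsp
all-purpose flour: 100 g × 21/5 ÷ 28.35 g/oz ≈ 15 oz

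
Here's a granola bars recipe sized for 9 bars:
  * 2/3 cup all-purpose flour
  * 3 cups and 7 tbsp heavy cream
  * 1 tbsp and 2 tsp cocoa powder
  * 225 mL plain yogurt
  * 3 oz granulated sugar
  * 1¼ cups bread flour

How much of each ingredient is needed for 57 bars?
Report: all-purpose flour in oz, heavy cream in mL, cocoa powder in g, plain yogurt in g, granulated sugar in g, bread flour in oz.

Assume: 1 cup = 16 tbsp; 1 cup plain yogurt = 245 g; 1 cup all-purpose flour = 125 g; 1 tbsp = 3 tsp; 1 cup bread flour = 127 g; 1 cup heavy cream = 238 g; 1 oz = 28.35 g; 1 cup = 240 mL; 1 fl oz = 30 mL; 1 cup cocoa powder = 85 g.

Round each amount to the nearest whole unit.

Scaling factor: 57/9 = 19/3.
all-purpose flour: 2/3 cup × 19/3 × 125 g/cup ÷ 28.35 g/oz ≈ 19 oz
heavy cream: (3 cup + 7 tbsp = 3.4375 cup) × 19/3 × 240 mL/cup = 5225 mL
cocoa powder: (1 tbsp + 2 tsp = 5/3 tbsp) × 19/3 ÷ 16 tbsp/cup × 85 g/cup ≈ 56 g
plain yogurt: 225 mL × 19/3 ÷ 240 mL/cup × 245 g/cup ≈ 1455 g
granulated sugar: 3 oz × 19/3 × 28.35 g/oz ≈ 539 g
bread flour: 1.25 cup × 19/3 × 127 g/cup ÷ 28.35 g/oz ≈ 35 oz

all-purpose flour: 19 oz; heavy cream: 5225 mL; cocoa powder: 56 g; plain yogurt: 1455 g; granulated sugar: 539 g; bread flour: 35 oz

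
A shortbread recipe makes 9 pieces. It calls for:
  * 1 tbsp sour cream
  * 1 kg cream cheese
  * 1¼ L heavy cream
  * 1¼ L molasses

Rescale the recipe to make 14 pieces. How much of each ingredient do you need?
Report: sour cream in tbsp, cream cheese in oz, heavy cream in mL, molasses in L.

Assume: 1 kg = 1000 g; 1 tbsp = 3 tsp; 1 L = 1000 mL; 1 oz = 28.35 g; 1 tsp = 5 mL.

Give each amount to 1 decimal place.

Scaling factor: 14/9.
sour cream: 1 tbsp × 14/9 ≈ 1.6 tbsp
cream cheese: 1 kg × 14/9 × 1000 g/kg ÷ 28.35 g/oz ≈ 54.9 oz
heavy cream: 1.25 L × 14/9 × 1000 mL/L ≈ 1944.4 mL
molasses: 1.25 L × 14/9 ≈ 1.9 L

sour cream: 1.6 tbsp; cream cheese: 54.9 oz; heavy cream: 1944.4 mL; molasses: 1.9 L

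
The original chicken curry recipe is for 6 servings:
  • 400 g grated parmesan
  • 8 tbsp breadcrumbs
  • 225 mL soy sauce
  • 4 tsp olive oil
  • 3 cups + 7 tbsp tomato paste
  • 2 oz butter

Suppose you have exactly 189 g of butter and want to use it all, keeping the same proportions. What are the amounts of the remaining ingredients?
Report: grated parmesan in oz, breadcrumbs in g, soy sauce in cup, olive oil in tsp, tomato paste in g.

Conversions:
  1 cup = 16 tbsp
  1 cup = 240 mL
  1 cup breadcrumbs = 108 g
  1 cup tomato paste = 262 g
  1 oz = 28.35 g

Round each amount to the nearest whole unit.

grated parmesan: 47 oz; breadcrumbs: 180 g; soy sauce: 3 cup; olive oil: 13 tsp; tomato paste: 3002 g

The original recipe has 56.7 g of butter, so the scaling factor is 189 ÷ 56.7 = 10/3.
grated parmesan: 400 g × 10/3 ÷ 28.35 g/oz ≈ 47 oz
breadcrumbs: 8 tbsp × 10/3 ÷ 16 tbsp/cup × 108 g/cup = 180 g
soy sauce: 225 mL × 10/3 ÷ 240 mL/cup ≈ 3 cup
olive oil: 4 tsp × 10/3 ≈ 13 tsp
tomato paste: (3 cup + 7 tbsp = 3.4375 cup) × 10/3 × 262 g/cup ≈ 3002 g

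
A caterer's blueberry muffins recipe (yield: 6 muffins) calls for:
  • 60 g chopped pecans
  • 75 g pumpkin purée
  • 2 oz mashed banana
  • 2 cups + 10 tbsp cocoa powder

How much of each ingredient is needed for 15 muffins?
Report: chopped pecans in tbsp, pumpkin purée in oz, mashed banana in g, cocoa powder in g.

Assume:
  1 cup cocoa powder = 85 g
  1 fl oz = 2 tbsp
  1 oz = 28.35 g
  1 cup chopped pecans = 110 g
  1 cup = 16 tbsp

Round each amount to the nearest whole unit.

chopped pecans: 22 tbsp; pumpkin purée: 7 oz; mashed banana: 142 g; cocoa powder: 558 g

Scaling factor: 15/6 = 5/2 = 2.5.
chopped pecans: 60 g × 5/2 ÷ 110 g/cup × 16 tbsp/cup ≈ 22 tbsp
pumpkin purée: 75 g × 5/2 ÷ 28.35 g/oz ≈ 7 oz
mashed banana: 2 oz × 5/2 × 28.35 g/oz ≈ 142 g
cocoa powder: (2 cup + 10 tbsp = 2.625 cup) × 5/2 × 85 g/cup ≈ 558 g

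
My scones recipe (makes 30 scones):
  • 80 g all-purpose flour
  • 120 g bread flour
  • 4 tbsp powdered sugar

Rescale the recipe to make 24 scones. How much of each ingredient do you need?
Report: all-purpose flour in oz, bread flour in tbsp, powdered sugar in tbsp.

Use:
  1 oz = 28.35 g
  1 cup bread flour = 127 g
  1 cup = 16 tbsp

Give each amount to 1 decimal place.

Scaling factor: 24/30 = 4/5 = 0.8.
all-purpose flour: 80 g × 4/5 ÷ 28.35 g/oz ≈ 2.3 oz
bread flour: 120 g × 4/5 ÷ 127 g/cup × 16 tbsp/cup ≈ 12.1 tbsp
powdered sugar: 4 tbsp × 4/5 = 3.2 tbsp

all-purpose flour: 2.3 oz; bread flour: 12.1 tbsp; powdered sugar: 3.2 tbsp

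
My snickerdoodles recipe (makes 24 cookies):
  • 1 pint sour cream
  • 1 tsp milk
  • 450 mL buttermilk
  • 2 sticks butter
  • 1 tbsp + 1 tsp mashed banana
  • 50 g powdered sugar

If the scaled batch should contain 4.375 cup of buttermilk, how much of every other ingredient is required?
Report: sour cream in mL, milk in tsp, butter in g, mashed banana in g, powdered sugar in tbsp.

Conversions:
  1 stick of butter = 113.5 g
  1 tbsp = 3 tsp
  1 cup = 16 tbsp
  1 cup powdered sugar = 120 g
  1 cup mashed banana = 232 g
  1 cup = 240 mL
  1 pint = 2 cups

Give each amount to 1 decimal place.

sour cream: 1120.0 mL; milk: 2.3 tsp; butter: 529.7 g; mashed banana: 45.1 g; powdered sugar: 15.6 tbsp

The original recipe has 1.875 cup of buttermilk, so the scaling factor is 4.375 ÷ 1.875 = 7/3.
sour cream: 1 pint × 7/3 × 2 cup/pint × 240 mL/cup = 1120.0 mL
milk: 1 tsp × 7/3 ≈ 2.3 tsp
butter: 2 stick × 7/3 × 113.5 g/stick ≈ 529.7 g
mashed banana: (1 tbsp + 1 tsp = 4/3 tbsp) × 7/3 ÷ 16 tbsp/cup × 232 g/cup ≈ 45.1 g
powdered sugar: 50 g × 7/3 ÷ 120 g/cup × 16 tbsp/cup ≈ 15.6 tbsp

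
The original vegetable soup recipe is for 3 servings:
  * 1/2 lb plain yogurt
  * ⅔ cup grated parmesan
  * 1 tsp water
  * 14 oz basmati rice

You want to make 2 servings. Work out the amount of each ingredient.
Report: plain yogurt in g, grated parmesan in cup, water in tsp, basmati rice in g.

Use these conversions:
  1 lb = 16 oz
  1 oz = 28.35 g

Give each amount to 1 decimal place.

plain yogurt: 151.2 g; grated parmesan: 0.4 cup; water: 0.7 tsp; basmati rice: 264.6 g

Scaling factor: 2/3.
plain yogurt: 0.5 lb × 2/3 × 16 oz/lb × 28.35 g/oz = 151.2 g
grated parmesan: 2/3 cup × 2/3 ≈ 0.4 cup
water: 1 tsp × 2/3 ≈ 0.7 tsp
basmati rice: 14 oz × 2/3 × 28.35 g/oz = 264.6 g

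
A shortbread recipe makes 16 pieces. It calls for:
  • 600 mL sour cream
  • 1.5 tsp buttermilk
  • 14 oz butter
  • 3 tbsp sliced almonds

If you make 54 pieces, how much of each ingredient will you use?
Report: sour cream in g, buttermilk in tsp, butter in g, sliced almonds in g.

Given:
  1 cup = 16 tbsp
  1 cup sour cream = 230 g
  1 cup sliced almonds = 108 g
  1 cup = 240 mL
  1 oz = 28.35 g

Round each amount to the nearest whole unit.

sour cream: 1941 g; buttermilk: 5 tsp; butter: 1340 g; sliced almonds: 68 g

Scaling factor: 54/16 = 27/8 = 3.375.
sour cream: 600 mL × 27/8 ÷ 240 mL/cup × 230 g/cup ≈ 1941 g
buttermilk: 1.5 tsp × 27/8 ≈ 5 tsp
butter: 14 oz × 27/8 × 28.35 g/oz ≈ 1340 g
sliced almonds: 3 tbsp × 27/8 ÷ 16 tbsp/cup × 108 g/cup ≈ 68 g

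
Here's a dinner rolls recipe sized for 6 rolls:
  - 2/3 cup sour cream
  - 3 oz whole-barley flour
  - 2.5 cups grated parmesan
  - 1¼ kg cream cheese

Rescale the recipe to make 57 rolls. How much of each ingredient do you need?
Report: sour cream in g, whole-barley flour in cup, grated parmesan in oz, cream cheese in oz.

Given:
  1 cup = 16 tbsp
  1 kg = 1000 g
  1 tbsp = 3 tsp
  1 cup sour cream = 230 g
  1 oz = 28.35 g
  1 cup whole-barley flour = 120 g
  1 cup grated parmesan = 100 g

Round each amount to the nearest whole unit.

Scaling factor: 57/6 = 19/2 = 9.5.
sour cream: 2/3 cup × 19/2 × 230 g/cup ≈ 1457 g
whole-barley flour: 3 oz × 19/2 × 28.35 g/oz ÷ 120 g/cup ≈ 7 cup
grated parmesan: 2.5 cup × 19/2 × 100 g/cup ÷ 28.35 g/oz ≈ 84 oz
cream cheese: 1.25 kg × 19/2 × 1000 g/kg ÷ 28.35 g/oz ≈ 419 oz

sour cream: 1457 g; whole-barley flour: 7 cup; grated parmesan: 84 oz; cream cheese: 419 oz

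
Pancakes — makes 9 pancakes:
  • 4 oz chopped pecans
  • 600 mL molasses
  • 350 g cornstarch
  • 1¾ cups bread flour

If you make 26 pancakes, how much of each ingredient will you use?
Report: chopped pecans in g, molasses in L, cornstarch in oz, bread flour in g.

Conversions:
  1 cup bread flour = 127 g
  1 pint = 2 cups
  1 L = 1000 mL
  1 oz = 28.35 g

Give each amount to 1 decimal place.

Scaling factor: 26/9.
chopped pecans: 4 oz × 26/9 × 28.35 g/oz = 327.6 g
molasses: 600 mL × 26/9 ÷ 1000 mL/L ≈ 1.7 L
cornstarch: 350 g × 26/9 ÷ 28.35 g/oz ≈ 35.7 oz
bread flour: 1.75 cup × 26/9 × 127 g/cup ≈ 642.1 g

chopped pecans: 327.6 g; molasses: 1.7 L; cornstarch: 35.7 oz; bread flour: 642.1 g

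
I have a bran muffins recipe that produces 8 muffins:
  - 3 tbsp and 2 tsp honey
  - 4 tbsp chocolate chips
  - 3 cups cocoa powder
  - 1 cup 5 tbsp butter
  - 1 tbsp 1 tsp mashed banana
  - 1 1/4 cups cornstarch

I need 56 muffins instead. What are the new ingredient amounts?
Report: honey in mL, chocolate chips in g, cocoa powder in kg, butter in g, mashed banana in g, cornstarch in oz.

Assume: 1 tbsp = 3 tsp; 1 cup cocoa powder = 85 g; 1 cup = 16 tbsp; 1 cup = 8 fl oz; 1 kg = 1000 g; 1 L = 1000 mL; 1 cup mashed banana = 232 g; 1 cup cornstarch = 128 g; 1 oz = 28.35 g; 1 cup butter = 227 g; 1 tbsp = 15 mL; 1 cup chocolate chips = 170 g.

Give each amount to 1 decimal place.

honey: 385.0 mL; chocolate chips: 297.5 g; cocoa powder: 1.8 kg; butter: 2085.6 g; mashed banana: 135.3 g; cornstarch: 39.5 oz

Scaling factor: 56/8 = 7.
honey: (3 tbsp + 2 tsp = 11/3 tbsp) × 7 × 15 mL/tbsp = 385.0 mL
chocolate chips: 4 tbsp × 7 ÷ 16 tbsp/cup × 170 g/cup = 297.5 g
cocoa powder: 3 cup × 7 × 85 g/cup ÷ 1000 g/kg ≈ 1.8 kg
butter: (1 cup + 5 tbsp = 1.3125 cup) × 7 × 227 g/cup ≈ 2085.6 g
mashed banana: (1 tbsp + 1 tsp = 4/3 tbsp) × 7 ÷ 16 tbsp/cup × 232 g/cup ≈ 135.3 g
cornstarch: 1.25 cup × 7 × 128 g/cup ÷ 28.35 g/oz ≈ 39.5 oz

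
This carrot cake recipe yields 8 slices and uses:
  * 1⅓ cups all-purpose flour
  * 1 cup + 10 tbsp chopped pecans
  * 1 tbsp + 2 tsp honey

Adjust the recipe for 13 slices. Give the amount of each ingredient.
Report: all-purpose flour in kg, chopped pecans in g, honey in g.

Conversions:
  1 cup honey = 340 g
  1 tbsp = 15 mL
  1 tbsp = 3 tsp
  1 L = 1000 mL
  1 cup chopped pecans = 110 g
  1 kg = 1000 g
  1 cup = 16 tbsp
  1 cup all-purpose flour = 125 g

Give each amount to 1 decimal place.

all-purpose flour: 0.3 kg; chopped pecans: 290.5 g; honey: 57.6 g

Scaling factor: 13/8 = 1.625.
all-purpose flour: 4/3 cup × 13/8 × 125 g/cup ÷ 1000 g/kg ≈ 0.3 kg
chopped pecans: (1 cup + 10 tbsp = 1.625 cup) × 13/8 × 110 g/cup ≈ 290.5 g
honey: (1 tbsp + 2 tsp = 5/3 tbsp) × 13/8 ÷ 16 tbsp/cup × 340 g/cup ≈ 57.6 g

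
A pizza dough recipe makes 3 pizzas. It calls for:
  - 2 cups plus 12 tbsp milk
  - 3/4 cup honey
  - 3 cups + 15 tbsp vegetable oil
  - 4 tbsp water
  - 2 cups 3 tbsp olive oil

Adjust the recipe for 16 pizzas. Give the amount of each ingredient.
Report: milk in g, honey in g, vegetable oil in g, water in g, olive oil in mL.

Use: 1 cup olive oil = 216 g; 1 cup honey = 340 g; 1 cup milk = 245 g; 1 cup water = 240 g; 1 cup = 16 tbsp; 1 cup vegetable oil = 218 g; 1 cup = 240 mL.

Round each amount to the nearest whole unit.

milk: 3593 g; honey: 1360 g; vegetable oil: 4578 g; water: 320 g; olive oil: 2800 mL

Scaling factor: 16/3.
milk: (2 cup + 12 tbsp = 2.75 cup) × 16/3 × 245 g/cup ≈ 3593 g
honey: 0.75 cup × 16/3 × 340 g/cup = 1360 g
vegetable oil: (3 cup + 15 tbsp = 3.9375 cup) × 16/3 × 218 g/cup = 4578 g
water: 4 tbsp × 16/3 ÷ 16 tbsp/cup × 240 g/cup = 320 g
olive oil: (2 cup + 3 tbsp = 2.1875 cup) × 16/3 × 240 mL/cup = 2800 mL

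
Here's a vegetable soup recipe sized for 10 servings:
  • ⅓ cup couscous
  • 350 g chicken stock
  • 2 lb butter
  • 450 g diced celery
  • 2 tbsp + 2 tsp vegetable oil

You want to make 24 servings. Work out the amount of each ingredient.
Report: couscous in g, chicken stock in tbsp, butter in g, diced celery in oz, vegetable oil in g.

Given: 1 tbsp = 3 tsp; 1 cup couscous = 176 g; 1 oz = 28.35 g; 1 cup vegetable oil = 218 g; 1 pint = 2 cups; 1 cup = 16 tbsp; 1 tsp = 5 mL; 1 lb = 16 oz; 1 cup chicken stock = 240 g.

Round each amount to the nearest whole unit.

couscous: 141 g; chicken stock: 56 tbsp; butter: 2177 g; diced celery: 38 oz; vegetable oil: 87 g

Scaling factor: 24/10 = 12/5 = 2.4.
couscous: 1/3 cup × 12/5 × 176 g/cup ≈ 141 g
chicken stock: 350 g × 12/5 ÷ 240 g/cup × 16 tbsp/cup = 56 tbsp
butter: 2 lb × 12/5 × 16 oz/lb × 28.35 g/oz ≈ 2177 g
diced celery: 450 g × 12/5 ÷ 28.35 g/oz ≈ 38 oz
vegetable oil: (2 tbsp + 2 tsp = 8/3 tbsp) × 12/5 ÷ 16 tbsp/cup × 218 g/cup ≈ 87 g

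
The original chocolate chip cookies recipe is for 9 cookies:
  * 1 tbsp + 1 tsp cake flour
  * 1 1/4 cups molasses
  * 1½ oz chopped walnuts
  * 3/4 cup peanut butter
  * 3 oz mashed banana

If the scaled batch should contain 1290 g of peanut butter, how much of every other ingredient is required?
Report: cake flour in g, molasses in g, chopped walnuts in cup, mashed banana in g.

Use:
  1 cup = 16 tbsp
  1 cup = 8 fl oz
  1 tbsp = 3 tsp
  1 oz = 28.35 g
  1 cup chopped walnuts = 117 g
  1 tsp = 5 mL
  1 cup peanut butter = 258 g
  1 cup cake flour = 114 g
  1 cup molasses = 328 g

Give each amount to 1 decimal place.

The original recipe has 193.5 g of peanut butter, so the scaling factor is 1290 ÷ 193.5 = 20/3.
cake flour: (1 tbsp + 1 tsp = 4/3 tbsp) × 20/3 ÷ 16 tbsp/cup × 114 g/cup ≈ 63.3 g
molasses: 1.25 cup × 20/3 × 328 g/cup ≈ 2733.3 g
chopped walnuts: 1.5 oz × 20/3 × 28.35 g/oz ÷ 117 g/cup ≈ 2.4 cup
mashed banana: 3 oz × 20/3 × 28.35 g/oz = 567.0 g

cake flour: 63.3 g; molasses: 2733.3 g; chopped walnuts: 2.4 cup; mashed banana: 567.0 g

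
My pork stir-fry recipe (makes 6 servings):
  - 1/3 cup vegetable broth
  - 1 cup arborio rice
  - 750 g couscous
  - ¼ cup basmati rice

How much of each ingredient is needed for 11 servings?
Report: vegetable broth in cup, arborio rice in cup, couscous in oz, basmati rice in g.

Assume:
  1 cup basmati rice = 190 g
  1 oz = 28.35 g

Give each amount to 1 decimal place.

vegetable broth: 0.6 cup; arborio rice: 1.8 cup; couscous: 48.5 oz; basmati rice: 87.1 g

Scaling factor: 11/6.
vegetable broth: 1/3 cup × 11/6 ≈ 0.6 cup
arborio rice: 1 cup × 11/6 ≈ 1.8 cup
couscous: 750 g × 11/6 ÷ 28.35 g/oz ≈ 48.5 oz
basmati rice: 0.25 cup × 11/6 × 190 g/cup ≈ 87.1 g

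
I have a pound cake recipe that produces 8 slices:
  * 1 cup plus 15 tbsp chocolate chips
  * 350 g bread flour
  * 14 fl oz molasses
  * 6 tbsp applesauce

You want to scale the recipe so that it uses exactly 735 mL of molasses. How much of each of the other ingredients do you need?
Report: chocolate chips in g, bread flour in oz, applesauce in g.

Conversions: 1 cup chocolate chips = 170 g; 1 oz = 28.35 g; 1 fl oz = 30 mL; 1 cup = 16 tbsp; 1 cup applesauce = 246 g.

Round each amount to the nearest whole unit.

chocolate chips: 576 g; bread flour: 22 oz; applesauce: 161 g

The original recipe has 420 mL of molasses, so the scaling factor is 735 ÷ 420 = 7/4 = 1.75.
chocolate chips: (1 cup + 15 tbsp = 1.9375 cup) × 7/4 × 170 g/cup ≈ 576 g
bread flour: 350 g × 7/4 ÷ 28.35 g/oz ≈ 22 oz
applesauce: 6 tbsp × 7/4 ÷ 16 tbsp/cup × 246 g/cup ≈ 161 g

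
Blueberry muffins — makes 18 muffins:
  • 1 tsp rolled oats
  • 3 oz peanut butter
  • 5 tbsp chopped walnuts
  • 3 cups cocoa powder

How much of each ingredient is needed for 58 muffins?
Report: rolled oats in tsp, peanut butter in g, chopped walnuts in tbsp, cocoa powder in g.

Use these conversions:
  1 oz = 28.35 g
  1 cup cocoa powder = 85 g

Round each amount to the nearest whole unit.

Scaling factor: 58/18 = 29/9.
rolled oats: 1 tsp × 29/9 ≈ 3 tsp
peanut butter: 3 oz × 29/9 × 28.35 g/oz ≈ 274 g
chopped walnuts: 5 tbsp × 29/9 ≈ 16 tbsp
cocoa powder: 3 cup × 29/9 × 85 g/cup ≈ 822 g

rolled oats: 3 tsp; peanut butter: 274 g; chopped walnuts: 16 tbsp; cocoa powder: 822 g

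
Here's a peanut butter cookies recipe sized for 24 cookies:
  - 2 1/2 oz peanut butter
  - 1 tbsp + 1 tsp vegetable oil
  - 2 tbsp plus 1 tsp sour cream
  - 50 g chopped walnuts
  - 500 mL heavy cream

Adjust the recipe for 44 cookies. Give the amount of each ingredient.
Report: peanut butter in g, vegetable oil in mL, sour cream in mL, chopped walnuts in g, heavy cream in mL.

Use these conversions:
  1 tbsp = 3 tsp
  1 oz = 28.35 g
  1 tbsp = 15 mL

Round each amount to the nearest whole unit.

Scaling factor: 44/24 = 11/6.
peanut butter: 2.5 oz × 11/6 × 28.35 g/oz ≈ 130 g
vegetable oil: (1 tbsp + 1 tsp = 4/3 tbsp) × 11/6 × 15 mL/tbsp ≈ 37 mL
sour cream: (2 tbsp + 1 tsp = 7/3 tbsp) × 11/6 × 15 mL/tbsp ≈ 64 mL
chopped walnuts: 50 g × 11/6 ≈ 92 g
heavy cream: 500 mL × 11/6 ≈ 917 mL

peanut butter: 130 g; vegetable oil: 37 mL; sour cream: 64 mL; chopped walnuts: 92 g; heavy cream: 917 mL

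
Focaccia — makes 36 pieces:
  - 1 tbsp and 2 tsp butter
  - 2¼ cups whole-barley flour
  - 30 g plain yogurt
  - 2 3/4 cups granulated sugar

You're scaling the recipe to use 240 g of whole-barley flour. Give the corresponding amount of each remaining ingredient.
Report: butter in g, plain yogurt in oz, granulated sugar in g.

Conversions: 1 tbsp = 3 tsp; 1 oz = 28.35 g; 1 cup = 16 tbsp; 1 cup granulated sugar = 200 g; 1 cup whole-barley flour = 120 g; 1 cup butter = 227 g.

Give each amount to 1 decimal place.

The original recipe has 270 g of whole-barley flour, so the scaling factor is 240 ÷ 270 = 8/9.
butter: (1 tbsp + 2 tsp = 5/3 tbsp) × 8/9 ÷ 16 tbsp/cup × 227 g/cup ≈ 21.0 g
plain yogurt: 30 g × 8/9 ÷ 28.35 g/oz ≈ 0.9 oz
granulated sugar: 2.75 cup × 8/9 × 200 g/cup ≈ 488.9 g

butter: 21.0 g; plain yogurt: 0.9 oz; granulated sugar: 488.9 g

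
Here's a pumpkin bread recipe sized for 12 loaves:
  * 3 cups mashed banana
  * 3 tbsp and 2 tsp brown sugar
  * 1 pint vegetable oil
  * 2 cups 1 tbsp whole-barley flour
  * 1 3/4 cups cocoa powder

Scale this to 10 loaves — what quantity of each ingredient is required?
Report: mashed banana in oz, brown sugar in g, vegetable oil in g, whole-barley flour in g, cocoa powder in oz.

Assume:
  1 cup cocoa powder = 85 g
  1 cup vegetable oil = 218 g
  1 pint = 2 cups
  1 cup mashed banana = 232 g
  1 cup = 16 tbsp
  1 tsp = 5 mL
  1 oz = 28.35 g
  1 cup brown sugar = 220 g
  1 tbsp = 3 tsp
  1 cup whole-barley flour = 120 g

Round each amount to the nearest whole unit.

mashed banana: 20 oz; brown sugar: 42 g; vegetable oil: 363 g; whole-barley flour: 206 g; cocoa powder: 4 oz

Scaling factor: 10/12 = 5/6.
mashed banana: 3 cup × 5/6 × 232 g/cup ÷ 28.35 g/oz ≈ 20 oz
brown sugar: (3 tbsp + 2 tsp = 11/3 tbsp) × 5/6 ÷ 16 tbsp/cup × 220 g/cup ≈ 42 g
vegetable oil: 1 pint × 5/6 × 2 cup/pint × 218 g/cup ≈ 363 g
whole-barley flour: (2 cup + 1 tbsp = 2.0625 cup) × 5/6 × 120 g/cup ≈ 206 g
cocoa powder: 1.75 cup × 5/6 × 85 g/cup ÷ 28.35 g/oz ≈ 4 oz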